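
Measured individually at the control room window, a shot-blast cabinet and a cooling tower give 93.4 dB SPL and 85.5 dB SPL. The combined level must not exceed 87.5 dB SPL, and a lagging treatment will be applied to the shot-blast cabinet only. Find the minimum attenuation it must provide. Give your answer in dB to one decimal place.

Everything except the shot-blast cabinet sums to 10^(85.5/10) = 3.548e+08 in linear terms, 85.50 dB SPL.
To meet 87.5 dB SPL overall, the treated shot-blast cabinet may contribute at most 10^(87.5/10) − 3.548e+08 = 2.075e+08, i.e. 83.17 dB SPL.
So the shot-blast cabinet must be reduced from 93.4 to 83.17 dB SPL: IL = 10.23 dB.

10.2 dB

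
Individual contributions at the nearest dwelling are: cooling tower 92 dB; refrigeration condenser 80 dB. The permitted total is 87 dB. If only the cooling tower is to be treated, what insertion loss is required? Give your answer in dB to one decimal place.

Fixed contribution from the other source: Σ 10^(L/10) = 10^(80/10) = 1.000e+08 (80.00 dB).
The limit corresponds to 10^(87/10) = 5.012e+08; subtracting the fixed part leaves 4.012e+08 for the cooling tower, i.e. 86.03 dB.
So the cooling tower must be reduced from 92 to 86.03 dB: IL = 5.97 dB.

6.0 dB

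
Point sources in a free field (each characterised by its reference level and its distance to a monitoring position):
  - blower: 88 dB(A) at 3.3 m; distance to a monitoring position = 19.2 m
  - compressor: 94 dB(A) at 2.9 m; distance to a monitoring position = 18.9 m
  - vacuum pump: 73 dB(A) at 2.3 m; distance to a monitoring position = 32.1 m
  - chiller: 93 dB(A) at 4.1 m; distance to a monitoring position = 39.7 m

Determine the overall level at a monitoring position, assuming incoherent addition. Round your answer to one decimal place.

80.0 dB(A)

Apply inverse-square spreading to bring every level to the receiver, then sum 10^(L/10).
blower: 88 − 20·log₁₀(19.2/3.3) = 88 − 15.30 = 72.70 dB(A).
compressor: 94 − 20·log₁₀(18.9/2.9) = 94 − 16.28 = 77.72 dB(A).
vacuum pump: 73 − 20·log₁₀(32.1/2.3) = 73 − 22.90 = 50.10 dB(A).
chiller: 93 − 20·log₁₀(39.7/4.1) = 93 − 19.72 = 73.28 dB(A).
Σ 10^(L/10) = 9.916e+07 → L_total = 10·log₁₀(9.916e+07) = 79.96 dB(A).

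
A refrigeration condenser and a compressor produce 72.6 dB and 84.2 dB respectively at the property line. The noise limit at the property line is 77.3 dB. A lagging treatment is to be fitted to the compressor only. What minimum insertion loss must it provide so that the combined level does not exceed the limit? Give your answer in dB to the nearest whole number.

9 dB

The untreated sources together contribute 10^(72.6/10) = 1.820e+07, i.e. 72.60 dB.
The limit corresponds to 10^(77.3/10) = 5.370e+07; subtracting the fixed part leaves 3.551e+07 for the compressor, i.e. 75.50 dB.
So the compressor must be reduced from 84.2 to 75.50 dB: IL = 8.70 dB.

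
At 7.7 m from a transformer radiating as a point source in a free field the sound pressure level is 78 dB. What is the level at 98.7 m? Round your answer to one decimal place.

Spherical spreading from a point source gives a 20·log₁₀(r₂/r₁) drop.
L₂ = 78 − 20·log₁₀(98.7/7.7) = 78 − 22.157 = 55.84 dB.

55.8 dB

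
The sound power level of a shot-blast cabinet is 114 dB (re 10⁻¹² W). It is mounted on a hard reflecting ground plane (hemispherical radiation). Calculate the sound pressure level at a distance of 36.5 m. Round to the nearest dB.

75 dB

The power spreads over a hemisphere of area 2π·r², so L_p = L_w − 10·log₁₀(2π·r²).
2π·r² = 8371 m², 10·log₁₀ of that is 39.228 dB.
L_p = 114 − 39.228 = 74.77 dB.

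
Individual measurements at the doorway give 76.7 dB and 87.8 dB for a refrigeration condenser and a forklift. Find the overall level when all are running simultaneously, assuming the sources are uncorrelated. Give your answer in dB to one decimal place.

For uncorrelated sources the intensities add, so convert each level to linear form, sum, and take 10·log₁₀ of the total.
Σ 10^(L/10) = 10^(76.7/10) + 10^(87.8/10) = 6.493e+08.
L_total = 10·log₁₀(6.493e+08) = 88.12 dB.

88.1 dB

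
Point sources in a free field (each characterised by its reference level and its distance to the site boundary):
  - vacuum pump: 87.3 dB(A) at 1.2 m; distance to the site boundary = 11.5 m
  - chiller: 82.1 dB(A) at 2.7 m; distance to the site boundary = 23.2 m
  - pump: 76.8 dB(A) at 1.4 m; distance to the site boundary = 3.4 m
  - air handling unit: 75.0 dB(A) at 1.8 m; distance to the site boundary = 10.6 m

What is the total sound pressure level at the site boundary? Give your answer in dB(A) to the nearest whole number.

72 dB(A)

Propagate each source to the receiver with L = L_ref − 20·log₁₀(r/r_ref), then add intensities.
vacuum pump: 87.3 − 20·log₁₀(11.5/1.2) = 87.3 − 19.63 = 67.67 dB(A).
chiller: 82.1 − 20·log₁₀(23.2/2.7) = 82.1 − 18.68 = 63.42 dB(A).
pump: 76.8 − 20·log₁₀(3.4/1.4) = 76.8 − 7.71 = 69.09 dB(A).
air handling unit: 75.0 − 20·log₁₀(10.6/1.8) = 75.0 − 15.40 = 59.60 dB(A).
Σ 10^(L/10) = 1.707e+07 → L_total = 10·log₁₀(1.707e+07) = 72.32 dB(A).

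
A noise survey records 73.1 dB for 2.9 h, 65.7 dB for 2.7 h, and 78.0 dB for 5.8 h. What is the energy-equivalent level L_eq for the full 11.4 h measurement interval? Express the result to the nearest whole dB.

Weight each interval's intensity by its duration and average over T = 11.4 h:
Σ tᵢ·10^(Lᵢ/10) = 2.9·10^(73.1/10) + 2.7·10^(65.7/10) + 5.8·10^(78.0/10) = 4.352e+08.
L_eq = 10·log₁₀(4.352e+08/11.4) = 75.82 dB.

76 dB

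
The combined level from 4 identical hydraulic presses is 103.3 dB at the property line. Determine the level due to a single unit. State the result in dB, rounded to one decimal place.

97.3 dB

For N identical incoherent sources L_total = L₁ + 10·log₁₀ N, so L₁ = 103.3 − 10·log₁₀(4) = 103.3 − 6.021.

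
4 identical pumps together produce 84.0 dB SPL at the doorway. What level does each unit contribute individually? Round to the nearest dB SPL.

78 dB SPL

For N identical incoherent sources L_total = L₁ + 10·log₁₀ N, so L₁ = 84.0 − 10·log₁₀(4) = 84.0 − 6.021.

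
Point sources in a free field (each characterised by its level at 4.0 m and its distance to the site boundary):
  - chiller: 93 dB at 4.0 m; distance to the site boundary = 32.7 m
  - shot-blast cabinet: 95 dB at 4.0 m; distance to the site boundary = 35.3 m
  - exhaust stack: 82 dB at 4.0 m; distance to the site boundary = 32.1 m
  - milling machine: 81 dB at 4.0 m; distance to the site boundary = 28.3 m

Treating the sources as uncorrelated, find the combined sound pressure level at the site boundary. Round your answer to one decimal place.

78.8 dB

Apply inverse-square spreading to bring every level to the receiver, then sum 10^(L/10).
chiller: 93 − 20·log₁₀(32.7/4.0) = 93 − 18.25 = 74.75 dB.
shot-blast cabinet: 95 − 20·log₁₀(35.3/4.0) = 95 − 18.91 = 76.09 dB.
exhaust stack: 82 − 20·log₁₀(32.1/4.0) = 82 − 18.09 = 63.91 dB.
milling machine: 81 − 20·log₁₀(28.3/4.0) = 81 − 16.99 = 64.01 dB.
Σ 10^(L/10) = 7.544e+07 → L_total = 10·log₁₀(7.544e+07) = 78.78 dB.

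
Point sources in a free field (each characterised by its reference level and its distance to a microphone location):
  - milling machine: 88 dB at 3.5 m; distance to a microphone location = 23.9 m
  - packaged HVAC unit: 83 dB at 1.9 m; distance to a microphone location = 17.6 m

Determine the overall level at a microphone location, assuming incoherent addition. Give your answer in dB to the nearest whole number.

72 dB

Apply inverse-square spreading to bring every level to the receiver, then sum 10^(L/10).
milling machine: 88 − 20·log₁₀(23.9/3.5) = 88 − 16.69 = 71.31 dB.
packaged HVAC unit: 83 − 20·log₁₀(17.6/1.9) = 83 − 19.34 = 63.66 dB.
Σ 10^(L/10) = 1.586e+07 → L_total = 10·log₁₀(1.586e+07) = 72.00 dB.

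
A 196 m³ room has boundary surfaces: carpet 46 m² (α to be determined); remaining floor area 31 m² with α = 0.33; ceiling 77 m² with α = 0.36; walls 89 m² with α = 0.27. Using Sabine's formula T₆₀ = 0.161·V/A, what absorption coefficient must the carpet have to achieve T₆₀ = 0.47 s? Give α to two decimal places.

0.11

A = 0.161·V/T₆₀ = 0.161·196/0.47 = 67.14 m² sabins.
Absorption from the other surfaces = 31·0.33 + 77·0.36 + 89·0.27 = 61.98 m², so the carpet must supply 5.16 m² over 46 m².
α = 5.16/46 = 0.112.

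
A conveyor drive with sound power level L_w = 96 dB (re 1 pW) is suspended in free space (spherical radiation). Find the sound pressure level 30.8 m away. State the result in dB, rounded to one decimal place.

Free-field spherical radiation: L_p = L_w − 10·log₁₀(4π·r²), r = 30.8 m.
4π·r² = 1.192e+04 m², 10·log₁₀ of that is 40.763 dB.
L_p = 96 − 40.763 = 55.24 dB.

55.2 dB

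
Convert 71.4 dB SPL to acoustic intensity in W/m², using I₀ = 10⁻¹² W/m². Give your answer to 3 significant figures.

I/I₀ = 10^(71.4/10) = 1.38e+07, so I = 1.38e+07 × 10⁻¹² W/m².

1.38e-05 W/m²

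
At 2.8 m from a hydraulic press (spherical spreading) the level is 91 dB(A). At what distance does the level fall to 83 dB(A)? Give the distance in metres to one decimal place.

Point-source spreading drops the level by 20·log₁₀(r₂/r₁); inverting, r₂/r₁ = 10^(ΔL/20).
r₂ = 2.8·10^((91−83)/20) = 2.8·10^(8.0/20) = 7.03 m.

7.0 m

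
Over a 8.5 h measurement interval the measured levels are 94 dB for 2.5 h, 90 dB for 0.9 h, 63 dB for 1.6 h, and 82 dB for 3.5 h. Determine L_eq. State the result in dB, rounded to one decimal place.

89.6 dB

Weight each interval's intensity by its duration and average over T = 8.5 h:
Σ tᵢ·10^(Lᵢ/10) = 2.5·10^(94/10) + 0.9·10^(90/10) + 1.6·10^(63/10) + 3.5·10^(82/10) = 7.738e+09.
L_eq = 10·log₁₀(7.738e+09/8.5) = 89.59 dB.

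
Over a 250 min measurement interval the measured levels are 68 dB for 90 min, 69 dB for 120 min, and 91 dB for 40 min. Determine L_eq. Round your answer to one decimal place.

L_eq = 10·log₁₀[(1/T)·Σ tᵢ·10^(Lᵢ/10)] with T = 250 min.
Σ tᵢ·10^(Lᵢ/10) = 90·10^(68/10) + 120·10^(69/10) + 40·10^(91/10) = 5.188e+10.
L_eq = 10·log₁₀(5.188e+10/250) = 83.17 dB.

83.2 dB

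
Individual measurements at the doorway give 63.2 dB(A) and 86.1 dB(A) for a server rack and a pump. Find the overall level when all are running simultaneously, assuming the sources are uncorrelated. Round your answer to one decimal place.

For uncorrelated sources the intensities add, so convert each level to linear form, sum, and take 10·log₁₀ of the total.
Σ 10^(L/10) = 10^(63.2/10) + 10^(86.1/10) = 4.095e+08.
L_total = 10·log₁₀(4.095e+08) = 86.12 dB(A).

86.1 dB(A)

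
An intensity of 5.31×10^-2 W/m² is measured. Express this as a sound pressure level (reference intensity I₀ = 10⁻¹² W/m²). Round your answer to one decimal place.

Dividing by I₀ shifts the exponent by 12: I/I₀ = 5.31×10^10.
L = 10·(0.7251 + 10) = 107.25 dB.

107.3 dB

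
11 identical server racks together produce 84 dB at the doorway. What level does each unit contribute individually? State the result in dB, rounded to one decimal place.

73.6 dB

For N identical incoherent sources L_total = L₁ + 10·log₁₀ N, so L₁ = 84 − 10·log₁₀(11) = 84 − 10.414.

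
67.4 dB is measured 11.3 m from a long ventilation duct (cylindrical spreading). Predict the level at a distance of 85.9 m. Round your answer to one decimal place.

58.6 dB

Line-source attenuation: ΔL = 10·log₁₀(r₂/r₁) = 10·log₁₀(85.9/11.3) = 8.809 dB.
L₂ = 67.4 − 10·log₁₀(85.9/11.3) = 67.4 − 8.809 = 58.59 dB.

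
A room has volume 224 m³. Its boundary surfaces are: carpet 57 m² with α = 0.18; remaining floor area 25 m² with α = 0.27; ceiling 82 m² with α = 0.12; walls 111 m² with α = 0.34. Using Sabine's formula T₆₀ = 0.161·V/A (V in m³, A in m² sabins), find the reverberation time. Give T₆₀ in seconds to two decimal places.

A = Σ Sᵢαᵢ = 57·0.18 + 25·0.27 + 82·0.12 + 111·0.34 = 64.59 m².
T₆₀ = 0.161·V/A = 0.161·224/64.59 = 0.558 s.

0.56 s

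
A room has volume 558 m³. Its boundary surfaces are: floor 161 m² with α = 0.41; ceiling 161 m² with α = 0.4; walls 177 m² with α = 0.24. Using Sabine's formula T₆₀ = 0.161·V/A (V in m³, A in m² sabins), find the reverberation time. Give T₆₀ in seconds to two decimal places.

0.52 s

A = Σ Sᵢαᵢ = 161·0.41 + 161·0.4 + 177·0.24 = 172.89 m².
T₆₀ = 0.161·V/A = 0.161·558/172.89 = 0.520 s.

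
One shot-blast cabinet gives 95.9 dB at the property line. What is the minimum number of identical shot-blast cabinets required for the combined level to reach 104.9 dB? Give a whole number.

8

N identical sources give L₁ + 10·log₁₀ N, so require 10·log₁₀ N ≥ 104.9 − 95.9 = 9.0 dB.
N ≥ 10^(9.0/10) = 7.943, so N = 8.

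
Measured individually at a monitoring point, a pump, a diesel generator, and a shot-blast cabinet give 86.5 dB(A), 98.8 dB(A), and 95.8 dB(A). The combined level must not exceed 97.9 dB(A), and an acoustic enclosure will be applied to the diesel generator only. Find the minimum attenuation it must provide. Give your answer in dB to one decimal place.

Fixed contribution from the other sources: Σ 10^(L/10) = 10^(86.5/10) + 10^(95.8/10) = 4.249e+09 (96.28 dB(A)).
To meet 97.9 dB(A) overall, the treated diesel generator may contribute at most 10^(97.9/10) − 4.249e+09 = 1.917e+09, i.e. 92.83 dB(A).
So the diesel generator must be reduced from 98.8 to 92.83 dB(A): IL = 5.97 dB.

6.0 dB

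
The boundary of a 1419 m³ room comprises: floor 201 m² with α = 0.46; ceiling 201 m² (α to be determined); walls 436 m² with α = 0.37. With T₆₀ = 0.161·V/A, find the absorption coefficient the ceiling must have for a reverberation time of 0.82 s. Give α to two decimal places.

0.12

From T₆₀ = 0.161·V/A, the target T₆₀ = 0.82 s needs A = 0.161·1419/0.82 = 278.61 m².
Absorption from the other surfaces = 201·0.46 + 436·0.37 = 253.78 m², so the ceiling must supply 24.83 m² over 201 m².
α = 24.83/201 = 0.124.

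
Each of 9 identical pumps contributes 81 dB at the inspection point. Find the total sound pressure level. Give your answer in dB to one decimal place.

90.5 dB

With 9 equal, uncorrelated contributions the intensity is 9× that of one unit, giving a rise of 10·log₁₀ 9.
L_total = 81 + 10·log₁₀(9) = 81 + 9.542 = 90.54 dB.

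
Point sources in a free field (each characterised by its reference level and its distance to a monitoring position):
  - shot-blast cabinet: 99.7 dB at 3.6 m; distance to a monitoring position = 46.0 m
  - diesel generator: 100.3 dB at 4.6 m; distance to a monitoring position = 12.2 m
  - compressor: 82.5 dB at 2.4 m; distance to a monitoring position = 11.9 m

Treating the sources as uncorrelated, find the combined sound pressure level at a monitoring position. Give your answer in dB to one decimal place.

Propagate each source to the receiver with L = L_ref − 20·log₁₀(r/r_ref), then add intensities.
shot-blast cabinet: 99.7 − 20·log₁₀(46.0/3.6) = 99.7 − 22.13 = 77.57 dB.
diesel generator: 100.3 − 20·log₁₀(12.2/4.6) = 100.3 − 8.47 = 91.83 dB.
compressor: 82.5 − 20·log₁₀(11.9/2.4) = 82.5 − 13.91 = 68.59 dB.
Σ 10^(L/10) = 1.588e+09 → L_total = 10·log₁₀(1.588e+09) = 92.01 dB.

92.0 dB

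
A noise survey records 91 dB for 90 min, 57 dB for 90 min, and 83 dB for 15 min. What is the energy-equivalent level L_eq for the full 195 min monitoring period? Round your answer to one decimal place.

Weight each interval's intensity by its duration and average over T = 195 min:
Σ tᵢ·10^(Lᵢ/10) = 90·10^(91/10) + 90·10^(57/10) + 15·10^(83/10) = 1.163e+11.
L_eq = 10·log₁₀(1.163e+11/195) = 87.76 dB.

87.8 dB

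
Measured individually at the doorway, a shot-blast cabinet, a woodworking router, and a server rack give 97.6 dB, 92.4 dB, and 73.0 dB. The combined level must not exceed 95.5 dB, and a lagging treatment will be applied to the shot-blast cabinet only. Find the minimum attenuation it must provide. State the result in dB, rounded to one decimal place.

The untreated sources together contribute 10^(92.4/10) + 10^(73.0/10) = 1.758e+09, i.e. 92.45 dB.
To meet 95.5 dB overall, the treated shot-blast cabinet may contribute at most 10^(95.5/10) − 1.758e+09 = 1.790e+09, i.e. 92.53 dB.
So the shot-blast cabinet must be reduced from 97.6 to 92.53 dB: IL = 5.07 dB.

5.1 dB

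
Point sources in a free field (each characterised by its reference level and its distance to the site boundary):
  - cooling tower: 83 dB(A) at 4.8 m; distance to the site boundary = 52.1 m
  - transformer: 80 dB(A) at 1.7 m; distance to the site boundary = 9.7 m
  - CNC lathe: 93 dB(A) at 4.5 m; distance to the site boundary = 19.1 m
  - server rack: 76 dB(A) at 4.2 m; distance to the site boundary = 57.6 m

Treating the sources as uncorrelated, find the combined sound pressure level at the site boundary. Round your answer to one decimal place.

Propagate each source to the receiver with L = L_ref − 20·log₁₀(r/r_ref), then add intensities.
cooling tower: 83 − 20·log₁₀(52.1/4.8) = 83 − 20.71 = 62.29 dB(A).
transformer: 80 − 20·log₁₀(9.7/1.7) = 80 − 15.13 = 64.87 dB(A).
CNC lathe: 93 − 20·log₁₀(19.1/4.5) = 93 − 12.56 = 80.44 dB(A).
server rack: 76 − 20·log₁₀(57.6/4.2) = 76 − 22.74 = 53.26 dB(A).
Σ 10^(L/10) = 1.157e+08 → L_total = 10·log₁₀(1.157e+08) = 80.63 dB(A).

80.6 dB(A)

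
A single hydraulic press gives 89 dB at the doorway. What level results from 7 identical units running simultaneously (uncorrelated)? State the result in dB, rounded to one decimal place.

97.5 dB

N identical incoherent sources raise the level by 10·log₁₀ N.
L_total = 89 + 10·log₁₀(7) = 89 + 8.451 = 97.45 dB.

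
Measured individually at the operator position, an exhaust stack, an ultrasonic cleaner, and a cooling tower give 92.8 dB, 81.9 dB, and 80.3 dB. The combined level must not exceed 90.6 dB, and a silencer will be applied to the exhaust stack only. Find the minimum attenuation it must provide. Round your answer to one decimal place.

3.3 dB

Everything except the exhaust stack sums to 10^(81.9/10) + 10^(80.3/10) = 2.620e+08 in linear terms, 84.18 dB.
The limit corresponds to 10^(90.6/10) = 1.148e+09; subtracting the fixed part leaves 8.861e+08 for the exhaust stack, i.e. 89.47 dB.
So the exhaust stack must be reduced from 92.8 to 89.47 dB: IL = 3.33 dB.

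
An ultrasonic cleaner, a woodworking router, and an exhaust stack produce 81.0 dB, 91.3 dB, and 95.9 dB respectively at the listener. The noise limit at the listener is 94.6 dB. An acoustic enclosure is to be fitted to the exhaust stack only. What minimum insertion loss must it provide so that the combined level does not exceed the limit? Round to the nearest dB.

4 dB

Everything except the exhaust stack sums to 10^(81.0/10) + 10^(91.3/10) = 1.475e+09 in linear terms, 91.69 dB.
The limit corresponds to 10^(94.6/10) = 2.884e+09; subtracting the fixed part leaves 1.409e+09 for the exhaust stack, i.e. 91.49 dB.
So the exhaust stack must be reduced from 95.9 to 91.49 dB: IL = 4.41 dB.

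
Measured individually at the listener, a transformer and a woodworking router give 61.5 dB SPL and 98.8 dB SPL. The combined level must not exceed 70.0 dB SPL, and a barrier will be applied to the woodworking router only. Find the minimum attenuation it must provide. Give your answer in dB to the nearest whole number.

29 dB

Fixed contribution from the other source: Σ 10^(L/10) = 10^(61.5/10) = 1.413e+06 (61.50 dB SPL).
To meet 70.0 dB SPL overall, the treated woodworking router may contribute at most 10^(70.0/10) − 1.413e+06 = 8.587e+06, i.e. 69.34 dB SPL.
Required insertion loss = 98.8 − 69.34 = 29.46 dB.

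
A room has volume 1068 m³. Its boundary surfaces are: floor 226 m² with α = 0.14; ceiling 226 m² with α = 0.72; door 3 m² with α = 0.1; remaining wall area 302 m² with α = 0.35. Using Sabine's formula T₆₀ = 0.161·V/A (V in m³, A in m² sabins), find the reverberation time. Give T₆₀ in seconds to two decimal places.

0.57 s

Summing Sᵢαᵢ: 226·0.14 + 226·0.72 + 3·0.1 + 302·0.35 = 300.36 m².
T₆₀ = 0.161·V/A = 0.161·1068/300.36 = 0.572 s.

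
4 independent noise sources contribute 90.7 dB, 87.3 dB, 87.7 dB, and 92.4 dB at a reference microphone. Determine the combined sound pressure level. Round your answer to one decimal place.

For uncorrelated sources the intensities add, so convert each level to linear form, sum, and take 10·log₁₀ of the total.
Σ 10^(L/10) = 10^(90.7/10) + 10^(87.3/10) + 10^(87.7/10) + 10^(92.4/10) = 4.039e+09.
L_total = 10·log₁₀(4.039e+09) = 96.06 dB.

96.1 dB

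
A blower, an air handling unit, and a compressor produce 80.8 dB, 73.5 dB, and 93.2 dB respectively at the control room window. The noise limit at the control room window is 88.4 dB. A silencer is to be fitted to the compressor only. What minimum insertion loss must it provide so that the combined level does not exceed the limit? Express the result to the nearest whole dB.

Fixed contribution from the other sources: Σ 10^(L/10) = 10^(80.8/10) + 10^(73.5/10) = 1.426e+08 (81.54 dB).
The limit corresponds to 10^(88.4/10) = 6.918e+08; subtracting the fixed part leaves 5.492e+08 for the compressor, i.e. 87.40 dB.
Required insertion loss = 93.2 − 87.40 = 5.80 dB.

6 dB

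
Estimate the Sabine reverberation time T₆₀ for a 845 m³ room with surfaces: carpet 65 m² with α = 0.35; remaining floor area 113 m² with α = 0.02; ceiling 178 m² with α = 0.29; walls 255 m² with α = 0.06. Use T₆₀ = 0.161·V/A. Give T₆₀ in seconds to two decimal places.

Total absorption A = 65·0.35 + 113·0.02 + 178·0.29 + 255·0.06 = 91.93 m² sabins.
T₆₀ = 0.161 × 845 / 91.93 = 1.480 s.

1.48 s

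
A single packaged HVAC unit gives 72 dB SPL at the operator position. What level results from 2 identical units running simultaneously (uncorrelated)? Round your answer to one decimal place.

N identical incoherent sources raise the level by 10·log₁₀ N.
L_total = 72 + 10·log₁₀(2) = 72 + 3.010 = 75.01 dB SPL.

75.0 dB SPL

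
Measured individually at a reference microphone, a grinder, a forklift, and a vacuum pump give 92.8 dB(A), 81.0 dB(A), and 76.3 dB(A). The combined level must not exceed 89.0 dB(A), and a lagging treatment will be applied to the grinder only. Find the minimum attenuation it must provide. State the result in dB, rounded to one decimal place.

Everything except the grinder sums to 10^(81.0/10) + 10^(76.3/10) = 1.686e+08 in linear terms, 82.27 dB(A).
To meet 89.0 dB(A) overall, the treated grinder may contribute at most 10^(89.0/10) − 1.686e+08 = 6.258e+08, i.e. 87.96 dB(A).
So the grinder must be reduced from 92.8 to 87.96 dB(A): IL = 4.84 dB.

4.8 dB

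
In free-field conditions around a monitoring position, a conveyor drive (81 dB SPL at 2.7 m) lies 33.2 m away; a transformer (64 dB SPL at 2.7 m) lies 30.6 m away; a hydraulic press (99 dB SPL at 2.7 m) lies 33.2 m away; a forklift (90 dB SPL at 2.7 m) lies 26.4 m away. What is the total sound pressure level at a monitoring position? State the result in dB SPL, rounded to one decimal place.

Propagate each source to the receiver with L = L_ref − 20·log₁₀(r/r_ref), then add intensities.
conveyor drive: 81 − 20·log₁₀(33.2/2.7) = 81 − 21.80 = 59.20 dB SPL.
transformer: 64 − 20·log₁₀(30.6/2.7) = 64 − 21.09 = 42.91 dB SPL.
hydraulic press: 99 − 20·log₁₀(33.2/2.7) = 99 − 21.80 = 77.20 dB SPL.
forklift: 90 − 20·log₁₀(26.4/2.7) = 90 − 19.80 = 70.20 dB SPL.
Σ 10^(L/10) = 6.385e+07 → L_total = 10·log₁₀(6.385e+07) = 78.05 dB SPL.

78.1 dB SPL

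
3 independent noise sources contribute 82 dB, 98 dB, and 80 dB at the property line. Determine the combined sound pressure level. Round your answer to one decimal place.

For uncorrelated sources the intensities add, so convert each level to linear form, sum, and take 10·log₁₀ of the total.
Σ 10^(L/10) = 10^(82/10) + 10^(98/10) + 10^(80/10) = 6.568e+09.
L_total = 10·log₁₀(6.568e+09) = 98.17 dB.

98.2 dB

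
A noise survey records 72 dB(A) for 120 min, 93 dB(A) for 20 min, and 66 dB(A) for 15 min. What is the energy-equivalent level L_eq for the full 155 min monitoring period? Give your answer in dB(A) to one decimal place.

The energy average is taken in the linear domain: L_eq = 10·log₁₀[(Σ tᵢ·10^(Lᵢ/10))/T], T = 155 min.
Σ tᵢ·10^(Lᵢ/10) = 120·10^(72/10) + 20·10^(93/10) + 15·10^(66/10) = 4.187e+10.
L_eq = 10·log₁₀(4.187e+10/155) = 84.32 dB(A).

84.3 dB(A)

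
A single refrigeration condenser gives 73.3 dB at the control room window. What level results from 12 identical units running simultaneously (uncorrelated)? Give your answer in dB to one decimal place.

L_total = L₁ + 10·log₁₀ N for N identical incoherent sources.
L_total = 73.3 + 10·log₁₀(12) = 73.3 + 10.792 = 84.09 dB.

84.1 dB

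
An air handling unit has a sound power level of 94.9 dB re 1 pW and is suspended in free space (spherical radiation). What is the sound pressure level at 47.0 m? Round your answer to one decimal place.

50.5 dB

L_p = L_w − 10·log₁₀(4π·r²) with r = 47.0 m.
4π·r² = 2.776e+04 m², 10·log₁₀ of that is 44.434 dB.
L_p = 94.9 − 44.434 = 50.47 dB.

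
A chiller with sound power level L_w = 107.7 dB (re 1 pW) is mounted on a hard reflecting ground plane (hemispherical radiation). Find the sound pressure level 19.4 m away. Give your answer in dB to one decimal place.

L_p = L_w − 10·log₁₀(2π·r²) with r = 19.4 m.
2π·r² = 2365 m², 10·log₁₀ of that is 33.738 dB.
L_p = 107.7 − 33.738 = 73.96 dB.

74.0 dB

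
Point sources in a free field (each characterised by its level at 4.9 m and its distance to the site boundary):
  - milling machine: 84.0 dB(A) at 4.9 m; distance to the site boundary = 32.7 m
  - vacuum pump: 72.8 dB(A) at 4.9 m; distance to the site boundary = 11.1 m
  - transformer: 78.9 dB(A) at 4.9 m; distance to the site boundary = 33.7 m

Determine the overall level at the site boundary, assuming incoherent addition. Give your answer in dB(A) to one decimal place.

70.4 dB(A)

Propagate each source to the receiver with L = L_ref − 20·log₁₀(r/r_ref), then add intensities.
milling machine: 84.0 − 20·log₁₀(32.7/4.9) = 84.0 − 16.49 = 67.51 dB(A).
vacuum pump: 72.8 − 20·log₁₀(11.1/4.9) = 72.8 − 7.10 = 65.70 dB(A).
transformer: 78.9 − 20·log₁₀(33.7/4.9) = 78.9 − 16.75 = 62.15 dB(A).
Σ 10^(L/10) = 1.099e+07 → L_total = 10·log₁₀(1.099e+07) = 70.41 dB(A).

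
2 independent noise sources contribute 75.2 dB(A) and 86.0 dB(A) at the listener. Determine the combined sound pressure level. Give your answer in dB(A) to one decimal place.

For uncorrelated sources the intensities add, so convert each level to linear form, sum, and take 10·log₁₀ of the total.
Σ 10^(L/10) = 10^(75.2/10) + 10^(86.0/10) = 4.312e+08.
L_total = 10·log₁₀(4.312e+08) = 86.35 dB(A).

86.3 dB(A)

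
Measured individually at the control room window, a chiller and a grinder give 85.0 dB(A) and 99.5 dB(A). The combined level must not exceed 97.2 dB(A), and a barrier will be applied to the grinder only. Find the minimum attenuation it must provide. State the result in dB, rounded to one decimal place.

2.6 dB

Everything except the grinder sums to 10^(85.0/10) = 3.162e+08 in linear terms, 85.00 dB(A).
The limit corresponds to 10^(97.2/10) = 5.248e+09; subtracting the fixed part leaves 4.932e+09 for the grinder, i.e. 96.93 dB(A).
So the grinder must be reduced from 99.5 to 96.93 dB(A): IL = 2.57 dB.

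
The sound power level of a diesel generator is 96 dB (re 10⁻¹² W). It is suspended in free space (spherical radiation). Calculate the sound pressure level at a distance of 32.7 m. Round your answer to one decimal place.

54.7 dB

Free-field spherical radiation: L_p = L_w − 10·log₁₀(4π·r²), r = 32.7 m.
4π·r² = 1.344e+04 m², 10·log₁₀ of that is 41.283 dB.
L_p = 96 − 41.283 = 54.72 dB.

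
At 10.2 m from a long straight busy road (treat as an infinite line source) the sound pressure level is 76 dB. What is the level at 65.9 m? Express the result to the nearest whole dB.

Cylindrical spreading from a line source gives a 10·log₁₀(r₂/r₁) drop.
L₂ = 76 − 10·log₁₀(65.9/10.2) = 76 − 8.103 = 67.90 dB.

68 dB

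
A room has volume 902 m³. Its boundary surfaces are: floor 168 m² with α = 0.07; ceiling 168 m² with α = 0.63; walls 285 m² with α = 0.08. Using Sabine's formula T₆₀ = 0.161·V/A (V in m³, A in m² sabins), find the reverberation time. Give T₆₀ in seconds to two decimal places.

A = Σ Sᵢαᵢ = 168·0.07 + 168·0.63 + 285·0.08 = 140.40 m².
T₆₀ = 0.161·V/A = 0.161·902/140.40 = 1.034 s.

1.03 s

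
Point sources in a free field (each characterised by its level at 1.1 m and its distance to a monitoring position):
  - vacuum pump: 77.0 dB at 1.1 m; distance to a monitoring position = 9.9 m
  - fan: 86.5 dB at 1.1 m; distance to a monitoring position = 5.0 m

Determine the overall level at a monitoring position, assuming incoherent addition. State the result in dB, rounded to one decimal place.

73.5 dB

Propagate each source to the receiver with L = L_ref − 20·log₁₀(r/r_ref), then add intensities.
vacuum pump: 77.0 − 20·log₁₀(9.9/1.1) = 77.0 − 19.08 = 57.92 dB.
fan: 86.5 − 20·log₁₀(5.0/1.1) = 86.5 − 13.15 = 73.35 dB.
Σ 10^(L/10) = 2.224e+07 → L_total = 10·log₁₀(2.224e+07) = 73.47 dB.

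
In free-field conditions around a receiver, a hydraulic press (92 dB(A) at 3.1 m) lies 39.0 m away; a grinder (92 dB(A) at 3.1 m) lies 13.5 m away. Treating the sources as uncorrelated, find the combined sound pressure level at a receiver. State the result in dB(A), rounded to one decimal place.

79.7 dB(A)

First find each source's level at the receiver (point-source: −20·log₁₀(r/r_ref)), then combine on an intensity basis.
hydraulic press: 92 − 20·log₁₀(39.0/3.1) = 92 − 21.99 = 70.01 dB(A).
grinder: 92 − 20·log₁₀(13.5/3.1) = 92 − 12.78 = 79.22 dB(A).
Σ 10^(L/10) = 9.358e+07 → L_total = 10·log₁₀(9.358e+07) = 79.71 dB(A).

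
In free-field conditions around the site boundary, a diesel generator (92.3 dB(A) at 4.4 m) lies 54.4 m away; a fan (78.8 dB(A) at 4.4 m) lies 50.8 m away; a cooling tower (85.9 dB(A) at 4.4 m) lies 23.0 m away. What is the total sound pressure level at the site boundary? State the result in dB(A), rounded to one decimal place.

74.1 dB(A)

Apply inverse-square spreading to bring every level to the receiver, then sum 10^(L/10).
diesel generator: 92.3 − 20·log₁₀(54.4/4.4) = 92.3 − 21.84 = 70.46 dB(A).
fan: 78.8 − 20·log₁₀(50.8/4.4) = 78.8 − 21.25 = 57.55 dB(A).
cooling tower: 85.9 − 20·log₁₀(23.0/4.4) = 85.9 − 14.37 = 71.53 dB(A).
Σ 10^(L/10) = 2.592e+07 → L_total = 10·log₁₀(2.592e+07) = 74.14 dB(A).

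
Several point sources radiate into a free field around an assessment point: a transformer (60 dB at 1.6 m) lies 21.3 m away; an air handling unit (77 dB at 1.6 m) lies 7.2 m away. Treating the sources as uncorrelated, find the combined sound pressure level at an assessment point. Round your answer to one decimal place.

Propagate each source to the receiver with L = L_ref − 20·log₁₀(r/r_ref), then add intensities.
transformer: 60 − 20·log₁₀(21.3/1.6) = 60 − 22.49 = 37.51 dB.
air handling unit: 77 − 20·log₁₀(7.2/1.6) = 77 − 13.06 = 63.94 dB.
Σ 10^(L/10) = 2.481e+06 → L_total = 10·log₁₀(2.481e+06) = 63.95 dB.

63.9 dB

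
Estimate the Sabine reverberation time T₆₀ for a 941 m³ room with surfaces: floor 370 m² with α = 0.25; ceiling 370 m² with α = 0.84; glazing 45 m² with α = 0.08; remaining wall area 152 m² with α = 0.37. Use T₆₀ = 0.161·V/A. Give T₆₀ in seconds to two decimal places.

0.33 s

Summing Sᵢαᵢ: 370·0.25 + 370·0.84 + 45·0.08 + 152·0.37 = 463.14 m².
T₆₀ = 0.161·V/A = 0.161·941/463.14 = 0.327 s.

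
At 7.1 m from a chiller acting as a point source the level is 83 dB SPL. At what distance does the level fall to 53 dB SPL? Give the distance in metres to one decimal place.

Point-source spreading drops the level by 20·log₁₀(r₂/r₁); inverting, r₂/r₁ = 10^(ΔL/20).
r₂ = 7.1·10^((83−53)/20) = 7.1·10^(30.0/20) = 224.52 m.

224.5 m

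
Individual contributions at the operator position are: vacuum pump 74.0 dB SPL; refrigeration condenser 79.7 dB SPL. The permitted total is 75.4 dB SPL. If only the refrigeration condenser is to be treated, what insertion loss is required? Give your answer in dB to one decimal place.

Everything except the refrigeration condenser sums to 10^(74.0/10) = 2.512e+07 in linear terms, 74.00 dB SPL.
To meet 75.4 dB SPL overall, the treated refrigeration condenser may contribute at most 10^(75.4/10) − 2.512e+07 = 9.555e+06, i.e. 69.80 dB SPL.
So the refrigeration condenser must be reduced from 79.7 to 69.80 dB SPL: IL = 9.90 dB.

9.9 dB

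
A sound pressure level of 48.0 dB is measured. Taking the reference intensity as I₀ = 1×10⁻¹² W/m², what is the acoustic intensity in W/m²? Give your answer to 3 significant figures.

I/I₀ = 10^(48.0/10) = 6.31e+04, so I = 6.31e+04 × 10⁻¹² W/m².

6.31e-08 W/m²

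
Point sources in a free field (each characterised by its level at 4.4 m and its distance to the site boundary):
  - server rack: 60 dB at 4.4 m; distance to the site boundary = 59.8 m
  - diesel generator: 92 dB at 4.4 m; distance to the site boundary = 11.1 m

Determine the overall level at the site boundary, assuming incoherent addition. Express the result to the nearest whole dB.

First find each source's level at the receiver (point-source: −20·log₁₀(r/r_ref)), then combine on an intensity basis.
server rack: 60 − 20·log₁₀(59.8/4.4) = 60 − 22.66 = 37.34 dB.
diesel generator: 92 − 20·log₁₀(11.1/4.4) = 92 − 8.04 = 83.96 dB.
Σ 10^(L/10) = 2.490e+08 → L_total = 10·log₁₀(2.490e+08) = 83.96 dB.

84 dB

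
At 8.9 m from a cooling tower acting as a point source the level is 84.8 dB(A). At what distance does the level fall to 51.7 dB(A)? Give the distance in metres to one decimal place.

402.2 m

The 33.1 dB drop corresponds to a distance ratio of 10^(33.1/20) for a point source.
r₂ = 8.9·10^((84.8−51.7)/20) = 8.9·10^(33.1/20) = 402.15 m.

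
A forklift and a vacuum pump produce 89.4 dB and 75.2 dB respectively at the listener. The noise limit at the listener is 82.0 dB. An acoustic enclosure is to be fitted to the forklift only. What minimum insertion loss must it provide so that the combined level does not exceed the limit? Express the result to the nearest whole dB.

Everything except the forklift sums to 10^(75.2/10) = 3.311e+07 in linear terms, 75.20 dB.
To meet 82.0 dB overall, the treated forklift may contribute at most 10^(82.0/10) − 3.311e+07 = 1.254e+08, i.e. 80.98 dB.
Required insertion loss = 89.4 − 80.98 = 8.42 dB.

8 dB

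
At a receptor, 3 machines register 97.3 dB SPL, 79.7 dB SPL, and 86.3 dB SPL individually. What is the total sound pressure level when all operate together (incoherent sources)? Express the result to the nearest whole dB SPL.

98 dB SPL

Incoherent sources combine by intensity addition: L_total = 10·log₁₀(Σ 10^(L_i/10)).
Σ 10^(L/10) = 10^(97.3/10) + 10^(79.7/10) + 10^(86.3/10) = 5.890e+09.
L_total = 10·log₁₀(5.890e+09) = 97.70 dB SPL.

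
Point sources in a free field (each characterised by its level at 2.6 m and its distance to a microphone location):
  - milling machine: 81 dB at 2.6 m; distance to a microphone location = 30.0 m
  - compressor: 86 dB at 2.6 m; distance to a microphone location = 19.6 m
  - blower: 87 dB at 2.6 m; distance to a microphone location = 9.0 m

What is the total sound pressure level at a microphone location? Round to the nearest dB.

77 dB

First find each source's level at the receiver (point-source: −20·log₁₀(r/r_ref)), then combine on an intensity basis.
milling machine: 81 − 20·log₁₀(30.0/2.6) = 81 − 21.24 = 59.76 dB.
compressor: 86 − 20·log₁₀(19.6/2.6) = 86 − 17.55 = 68.45 dB.
blower: 87 − 20·log₁₀(9.0/2.6) = 87 − 10.79 = 76.21 dB.
Σ 10^(L/10) = 4.978e+07 → L_total = 10·log₁₀(4.978e+07) = 76.97 dB.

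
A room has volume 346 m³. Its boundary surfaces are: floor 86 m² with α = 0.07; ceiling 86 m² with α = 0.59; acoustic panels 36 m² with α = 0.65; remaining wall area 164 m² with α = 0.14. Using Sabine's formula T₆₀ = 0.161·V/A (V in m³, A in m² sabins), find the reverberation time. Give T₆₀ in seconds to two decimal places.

Total absorption A = 86·0.07 + 86·0.59 + 36·0.65 + 164·0.14 = 103.12 m² sabins.
T₆₀ = 0.161·V/A = 0.161·346/103.12 = 0.540 s.

0.54 s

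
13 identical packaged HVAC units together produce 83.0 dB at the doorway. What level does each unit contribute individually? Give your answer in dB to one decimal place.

71.9 dB

For N identical incoherent sources L_total = L₁ + 10·log₁₀ N, so L₁ = 83.0 − 10·log₁₀(13) = 83.0 − 11.139.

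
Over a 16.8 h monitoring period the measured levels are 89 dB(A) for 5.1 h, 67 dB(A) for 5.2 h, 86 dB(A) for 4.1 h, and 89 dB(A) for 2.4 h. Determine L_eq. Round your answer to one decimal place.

86.6 dB(A)

L_eq = 10·log₁₀[(1/T)·Σ tᵢ·10^(Lᵢ/10)] with T = 16.8 h.
Σ tᵢ·10^(Lᵢ/10) = 5.1·10^(89/10) + 5.2·10^(67/10) + 4.1·10^(86/10) + 2.4·10^(89/10) = 7.616e+09.
L_eq = 10·log₁₀(7.616e+09/16.8) = 86.56 dB(A).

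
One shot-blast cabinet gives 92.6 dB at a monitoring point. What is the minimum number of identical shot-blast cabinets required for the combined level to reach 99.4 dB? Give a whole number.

Need L₁ + 10·log₁₀ N ≥ 99.4, i.e. log₁₀ N ≥ 0.68.
N ≥ 10^(6.8/10) = 4.786, so N = 5.

5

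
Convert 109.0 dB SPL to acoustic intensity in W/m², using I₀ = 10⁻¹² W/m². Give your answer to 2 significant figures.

L = 10·log₁₀(I/I₀) ⇒ I = I₀·10^(L/10) = 10⁻¹² × 10^10.90.

0.079 W/m²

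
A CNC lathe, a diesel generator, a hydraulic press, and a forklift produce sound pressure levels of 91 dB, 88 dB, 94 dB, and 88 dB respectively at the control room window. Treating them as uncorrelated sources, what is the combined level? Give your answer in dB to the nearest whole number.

Incoherent sources combine by intensity addition: L_total = 10·log₁₀(Σ 10^(L_i/10)).
Σ 10^(L/10) = 10^(91/10) + 10^(88/10) + 10^(94/10) + 10^(88/10) = 5.033e+09.
L_total = 10·log₁₀(5.033e+09) = 97.02 dB.

97 dB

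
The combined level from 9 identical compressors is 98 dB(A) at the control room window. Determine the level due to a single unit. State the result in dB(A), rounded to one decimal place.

9 equal contributions raise the level by 10·log₁₀ 9 = 9.542 dB, so each unit alone gives 98 − 9.542.

88.5 dB(A)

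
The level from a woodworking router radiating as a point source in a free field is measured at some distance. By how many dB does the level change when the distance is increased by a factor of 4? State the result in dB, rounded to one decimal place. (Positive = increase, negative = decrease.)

-12.0 dB

Point-source spreading: ΔL = −20·log₁₀(r₂/r₁).
ΔL = −20·log₁₀(4) = -12.04 dB.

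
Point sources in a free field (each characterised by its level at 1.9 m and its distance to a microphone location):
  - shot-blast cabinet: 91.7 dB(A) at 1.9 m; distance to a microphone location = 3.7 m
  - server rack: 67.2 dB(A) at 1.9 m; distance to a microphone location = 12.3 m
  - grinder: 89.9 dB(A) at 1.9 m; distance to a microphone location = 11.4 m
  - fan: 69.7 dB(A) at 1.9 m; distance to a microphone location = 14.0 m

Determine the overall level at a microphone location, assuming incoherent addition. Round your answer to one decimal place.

86.2 dB(A)

First find each source's level at the receiver (point-source: −20·log₁₀(r/r_ref)), then combine on an intensity basis.
shot-blast cabinet: 91.7 − 20·log₁₀(3.7/1.9) = 91.7 − 5.79 = 85.91 dB(A).
server rack: 67.2 − 20·log₁₀(12.3/1.9) = 67.2 − 16.22 = 50.98 dB(A).
grinder: 89.9 − 20·log₁₀(11.4/1.9) = 89.9 − 15.56 = 74.34 dB(A).
fan: 69.7 − 20·log₁₀(14.0/1.9) = 69.7 − 17.35 = 52.35 dB(A).
Σ 10^(L/10) = 4.175e+08 → L_total = 10·log₁₀(4.175e+08) = 86.21 dB(A).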